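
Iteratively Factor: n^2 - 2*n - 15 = (n - 5)*(n + 3)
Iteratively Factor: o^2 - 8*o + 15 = (o - 3)*(o - 5)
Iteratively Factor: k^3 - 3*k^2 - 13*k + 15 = (k - 5)*(k^2 + 2*k - 3) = (k - 5)*(k - 1)*(k + 3)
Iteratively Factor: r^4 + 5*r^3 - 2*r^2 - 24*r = (r - 2)*(r^3 + 7*r^2 + 12*r) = (r - 2)*(r + 3)*(r^2 + 4*r) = (r - 2)*(r + 3)*(r + 4)*(r)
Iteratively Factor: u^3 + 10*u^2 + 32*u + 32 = (u + 2)*(u^2 + 8*u + 16) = (u + 2)*(u + 4)*(u + 4)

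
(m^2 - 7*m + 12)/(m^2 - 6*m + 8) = (m - 3)/(m - 2)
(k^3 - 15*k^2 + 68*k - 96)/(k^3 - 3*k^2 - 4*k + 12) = (k^2 - 12*k + 32)/(k^2 - 4)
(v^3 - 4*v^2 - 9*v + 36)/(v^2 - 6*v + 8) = (v^2 - 9)/(v - 2)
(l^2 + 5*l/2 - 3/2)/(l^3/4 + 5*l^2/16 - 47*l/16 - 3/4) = 8*(2*l^2 + 5*l - 3)/(4*l^3 + 5*l^2 - 47*l - 12)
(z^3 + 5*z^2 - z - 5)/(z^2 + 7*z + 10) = (z^2 - 1)/(z + 2)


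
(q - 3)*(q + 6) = q^2 + 3*q - 18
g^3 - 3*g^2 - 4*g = g*(g - 4)*(g + 1)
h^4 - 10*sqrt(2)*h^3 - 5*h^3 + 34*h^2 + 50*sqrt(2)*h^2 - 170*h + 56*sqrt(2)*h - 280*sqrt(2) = (h - 5)*(h - 7*sqrt(2))*(h - 4*sqrt(2))*(h + sqrt(2))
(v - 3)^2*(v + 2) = v^3 - 4*v^2 - 3*v + 18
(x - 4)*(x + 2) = x^2 - 2*x - 8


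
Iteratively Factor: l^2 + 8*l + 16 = (l + 4)*(l + 4)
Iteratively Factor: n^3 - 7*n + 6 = (n - 2)*(n^2 + 2*n - 3) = (n - 2)*(n - 1)*(n + 3)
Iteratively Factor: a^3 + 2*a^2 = (a)*(a^2 + 2*a) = a*(a + 2)*(a)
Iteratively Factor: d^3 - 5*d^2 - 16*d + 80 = (d - 5)*(d^2 - 16) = (d - 5)*(d + 4)*(d - 4)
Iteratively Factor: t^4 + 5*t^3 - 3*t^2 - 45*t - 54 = (t + 3)*(t^3 + 2*t^2 - 9*t - 18) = (t + 3)^2*(t^2 - t - 6) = (t + 2)*(t + 3)^2*(t - 3)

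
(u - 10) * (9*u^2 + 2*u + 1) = 9*u^3 - 88*u^2 - 19*u - 10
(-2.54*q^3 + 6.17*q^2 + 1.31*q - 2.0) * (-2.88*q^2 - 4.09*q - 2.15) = 7.3152*q^5 - 7.381*q^4 - 23.5471*q^3 - 12.8634*q^2 + 5.3635*q + 4.3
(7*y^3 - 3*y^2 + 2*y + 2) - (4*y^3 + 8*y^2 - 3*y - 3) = 3*y^3 - 11*y^2 + 5*y + 5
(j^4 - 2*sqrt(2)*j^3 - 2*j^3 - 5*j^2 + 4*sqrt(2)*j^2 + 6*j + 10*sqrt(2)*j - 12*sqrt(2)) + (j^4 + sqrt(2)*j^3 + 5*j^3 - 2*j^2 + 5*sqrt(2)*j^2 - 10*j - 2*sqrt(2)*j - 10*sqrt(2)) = 2*j^4 - sqrt(2)*j^3 + 3*j^3 - 7*j^2 + 9*sqrt(2)*j^2 - 4*j + 8*sqrt(2)*j - 22*sqrt(2)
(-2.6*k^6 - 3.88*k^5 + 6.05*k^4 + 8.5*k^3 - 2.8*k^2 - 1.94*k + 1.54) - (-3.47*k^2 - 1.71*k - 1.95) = -2.6*k^6 - 3.88*k^5 + 6.05*k^4 + 8.5*k^3 + 0.67*k^2 - 0.23*k + 3.49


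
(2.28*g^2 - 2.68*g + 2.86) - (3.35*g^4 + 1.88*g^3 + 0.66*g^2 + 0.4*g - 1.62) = -3.35*g^4 - 1.88*g^3 + 1.62*g^2 - 3.08*g + 4.48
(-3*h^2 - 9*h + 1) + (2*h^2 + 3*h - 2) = -h^2 - 6*h - 1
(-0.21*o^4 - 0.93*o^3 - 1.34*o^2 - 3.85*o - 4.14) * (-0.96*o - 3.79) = 0.2016*o^5 + 1.6887*o^4 + 4.8111*o^3 + 8.7746*o^2 + 18.5659*o + 15.6906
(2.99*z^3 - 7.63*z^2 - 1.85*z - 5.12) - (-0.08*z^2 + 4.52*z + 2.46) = 2.99*z^3 - 7.55*z^2 - 6.37*z - 7.58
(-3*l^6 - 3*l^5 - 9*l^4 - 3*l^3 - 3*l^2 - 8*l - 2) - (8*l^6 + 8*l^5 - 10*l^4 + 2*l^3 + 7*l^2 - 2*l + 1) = -11*l^6 - 11*l^5 + l^4 - 5*l^3 - 10*l^2 - 6*l - 3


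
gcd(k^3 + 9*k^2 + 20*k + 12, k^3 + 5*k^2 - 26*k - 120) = k + 6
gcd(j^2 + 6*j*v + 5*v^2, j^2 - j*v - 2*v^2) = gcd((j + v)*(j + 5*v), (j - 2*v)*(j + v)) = j + v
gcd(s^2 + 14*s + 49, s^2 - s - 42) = 1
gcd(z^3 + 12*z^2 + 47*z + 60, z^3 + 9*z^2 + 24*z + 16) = z + 4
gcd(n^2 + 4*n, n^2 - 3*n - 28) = n + 4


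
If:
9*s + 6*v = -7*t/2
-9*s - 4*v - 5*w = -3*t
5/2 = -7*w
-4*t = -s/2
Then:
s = 75/98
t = 75/784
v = -3775/3136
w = -5/14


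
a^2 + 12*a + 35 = (a + 5)*(a + 7)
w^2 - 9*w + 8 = (w - 8)*(w - 1)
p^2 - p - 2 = (p - 2)*(p + 1)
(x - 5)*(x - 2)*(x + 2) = x^3 - 5*x^2 - 4*x + 20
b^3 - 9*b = b*(b - 3)*(b + 3)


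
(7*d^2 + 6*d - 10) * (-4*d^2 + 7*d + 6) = -28*d^4 + 25*d^3 + 124*d^2 - 34*d - 60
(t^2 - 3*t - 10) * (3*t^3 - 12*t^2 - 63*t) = 3*t^5 - 21*t^4 - 57*t^3 + 309*t^2 + 630*t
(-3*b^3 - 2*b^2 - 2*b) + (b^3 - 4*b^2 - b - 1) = -2*b^3 - 6*b^2 - 3*b - 1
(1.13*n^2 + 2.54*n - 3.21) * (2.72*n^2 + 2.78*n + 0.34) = 3.0736*n^4 + 10.0502*n^3 - 1.2858*n^2 - 8.0602*n - 1.0914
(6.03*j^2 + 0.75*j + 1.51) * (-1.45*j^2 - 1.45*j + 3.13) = -8.7435*j^4 - 9.831*j^3 + 15.5969*j^2 + 0.158*j + 4.7263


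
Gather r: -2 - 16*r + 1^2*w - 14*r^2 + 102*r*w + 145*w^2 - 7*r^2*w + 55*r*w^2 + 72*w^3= r^2*(-7*w - 14) + r*(55*w^2 + 102*w - 16) + 72*w^3 + 145*w^2 + w - 2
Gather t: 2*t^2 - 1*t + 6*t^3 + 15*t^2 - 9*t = 6*t^3 + 17*t^2 - 10*t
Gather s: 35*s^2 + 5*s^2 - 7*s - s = 40*s^2 - 8*s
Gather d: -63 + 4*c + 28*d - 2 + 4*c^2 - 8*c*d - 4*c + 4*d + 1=4*c^2 + d*(32 - 8*c) - 64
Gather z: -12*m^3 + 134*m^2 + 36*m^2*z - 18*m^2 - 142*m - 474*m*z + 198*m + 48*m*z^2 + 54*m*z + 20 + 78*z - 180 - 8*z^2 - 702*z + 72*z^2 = -12*m^3 + 116*m^2 + 56*m + z^2*(48*m + 64) + z*(36*m^2 - 420*m - 624) - 160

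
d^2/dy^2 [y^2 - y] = 2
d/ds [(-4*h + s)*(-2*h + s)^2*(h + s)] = 4*h^3 + 24*h^2*s - 21*h*s^2 + 4*s^3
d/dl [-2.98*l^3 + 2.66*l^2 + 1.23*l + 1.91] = -8.94*l^2 + 5.32*l + 1.23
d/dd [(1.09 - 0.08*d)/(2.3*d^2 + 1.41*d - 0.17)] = (0.184*d^2 - 5.014*d - 1.5233)/(5.29*d^4 + 6.486*d^3 + 1.2061*d^2 - 0.4794*d + 0.0289)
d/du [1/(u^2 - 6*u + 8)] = 2*(3 - u)/(u^2 - 6*u + 8)^2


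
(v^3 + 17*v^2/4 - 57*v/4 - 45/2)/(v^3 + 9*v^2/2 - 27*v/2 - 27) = (4*v + 5)/(2*(2*v + 3))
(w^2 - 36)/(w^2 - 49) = (w^2 - 36)/(w^2 - 49)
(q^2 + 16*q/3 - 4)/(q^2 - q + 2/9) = 3*(q + 6)/(3*q - 1)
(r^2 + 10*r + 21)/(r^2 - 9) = (r + 7)/(r - 3)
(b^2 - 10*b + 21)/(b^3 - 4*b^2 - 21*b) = (b - 3)/(b*(b + 3))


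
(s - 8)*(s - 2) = s^2 - 10*s + 16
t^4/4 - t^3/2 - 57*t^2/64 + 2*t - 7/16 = (t/4 + 1/2)*(t - 2)*(t - 7/4)*(t - 1/4)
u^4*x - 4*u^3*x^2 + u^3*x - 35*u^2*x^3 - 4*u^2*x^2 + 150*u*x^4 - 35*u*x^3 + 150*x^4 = (u - 5*x)^2*(u + 6*x)*(u*x + x)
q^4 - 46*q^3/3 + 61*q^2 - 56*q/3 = q*(q - 8)*(q - 7)*(q - 1/3)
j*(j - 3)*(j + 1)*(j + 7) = j^4 + 5*j^3 - 17*j^2 - 21*j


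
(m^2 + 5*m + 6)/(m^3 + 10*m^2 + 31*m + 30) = 1/(m + 5)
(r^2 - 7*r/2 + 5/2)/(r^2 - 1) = (r - 5/2)/(r + 1)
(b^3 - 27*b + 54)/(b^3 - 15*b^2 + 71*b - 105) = (b^2 + 3*b - 18)/(b^2 - 12*b + 35)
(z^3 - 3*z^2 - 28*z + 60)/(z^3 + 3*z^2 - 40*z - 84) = (z^2 + 3*z - 10)/(z^2 + 9*z + 14)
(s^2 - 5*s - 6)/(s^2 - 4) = (s^2 - 5*s - 6)/(s^2 - 4)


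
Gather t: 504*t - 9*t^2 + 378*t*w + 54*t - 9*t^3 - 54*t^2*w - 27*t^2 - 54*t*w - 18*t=-9*t^3 + t^2*(-54*w - 36) + t*(324*w + 540)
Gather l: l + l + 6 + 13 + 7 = 2*l + 26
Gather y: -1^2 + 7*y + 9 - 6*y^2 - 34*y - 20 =-6*y^2 - 27*y - 12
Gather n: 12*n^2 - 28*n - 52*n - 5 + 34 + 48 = 12*n^2 - 80*n + 77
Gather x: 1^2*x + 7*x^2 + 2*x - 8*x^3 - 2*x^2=-8*x^3 + 5*x^2 + 3*x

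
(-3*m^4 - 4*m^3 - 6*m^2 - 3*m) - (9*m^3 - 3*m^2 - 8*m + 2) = -3*m^4 - 13*m^3 - 3*m^2 + 5*m - 2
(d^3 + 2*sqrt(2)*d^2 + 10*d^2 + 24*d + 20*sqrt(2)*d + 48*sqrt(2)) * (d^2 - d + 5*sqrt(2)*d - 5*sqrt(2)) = d^5 + 9*d^4 + 7*sqrt(2)*d^4 + 34*d^3 + 63*sqrt(2)*d^3 + 98*sqrt(2)*d^2 + 156*d^2 - 168*sqrt(2)*d + 280*d - 480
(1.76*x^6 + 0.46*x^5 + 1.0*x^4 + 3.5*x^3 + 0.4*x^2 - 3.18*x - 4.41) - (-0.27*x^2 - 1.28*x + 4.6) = 1.76*x^6 + 0.46*x^5 + 1.0*x^4 + 3.5*x^3 + 0.67*x^2 - 1.9*x - 9.01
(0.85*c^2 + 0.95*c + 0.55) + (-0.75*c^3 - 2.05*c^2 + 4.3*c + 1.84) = -0.75*c^3 - 1.2*c^2 + 5.25*c + 2.39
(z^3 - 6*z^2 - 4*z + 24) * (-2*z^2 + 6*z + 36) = -2*z^5 + 18*z^4 + 8*z^3 - 288*z^2 + 864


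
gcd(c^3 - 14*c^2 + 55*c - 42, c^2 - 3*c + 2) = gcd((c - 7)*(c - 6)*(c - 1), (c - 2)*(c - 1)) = c - 1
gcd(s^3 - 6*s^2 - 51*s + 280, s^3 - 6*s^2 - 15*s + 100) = s - 5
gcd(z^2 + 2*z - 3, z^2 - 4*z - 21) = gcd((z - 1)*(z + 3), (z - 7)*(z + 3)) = z + 3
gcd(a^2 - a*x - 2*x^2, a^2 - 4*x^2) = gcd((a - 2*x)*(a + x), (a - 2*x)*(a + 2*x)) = -a + 2*x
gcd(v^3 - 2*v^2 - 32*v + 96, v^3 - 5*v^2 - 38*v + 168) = v^2 + 2*v - 24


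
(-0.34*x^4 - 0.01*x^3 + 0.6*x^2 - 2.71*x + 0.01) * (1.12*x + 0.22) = -0.3808*x^5 - 0.086*x^4 + 0.6698*x^3 - 2.9032*x^2 - 0.585*x + 0.0022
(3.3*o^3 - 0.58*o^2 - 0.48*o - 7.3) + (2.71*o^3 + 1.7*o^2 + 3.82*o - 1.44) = 6.01*o^3 + 1.12*o^2 + 3.34*o - 8.74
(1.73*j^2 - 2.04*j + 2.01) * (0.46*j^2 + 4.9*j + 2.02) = 0.7958*j^4 + 7.5386*j^3 - 5.5768*j^2 + 5.7282*j + 4.0602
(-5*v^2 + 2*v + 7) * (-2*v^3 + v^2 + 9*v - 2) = 10*v^5 - 9*v^4 - 57*v^3 + 35*v^2 + 59*v - 14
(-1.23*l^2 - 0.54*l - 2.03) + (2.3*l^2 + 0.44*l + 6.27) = 1.07*l^2 - 0.1*l + 4.24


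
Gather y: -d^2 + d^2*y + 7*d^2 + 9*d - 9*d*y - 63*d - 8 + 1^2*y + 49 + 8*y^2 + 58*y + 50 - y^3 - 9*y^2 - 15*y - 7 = 6*d^2 - 54*d - y^3 - y^2 + y*(d^2 - 9*d + 44) + 84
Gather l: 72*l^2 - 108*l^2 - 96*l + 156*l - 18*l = -36*l^2 + 42*l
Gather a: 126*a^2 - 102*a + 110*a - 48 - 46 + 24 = 126*a^2 + 8*a - 70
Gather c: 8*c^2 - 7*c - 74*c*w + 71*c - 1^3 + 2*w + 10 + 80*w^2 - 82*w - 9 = 8*c^2 + c*(64 - 74*w) + 80*w^2 - 80*w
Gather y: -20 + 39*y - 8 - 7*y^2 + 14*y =-7*y^2 + 53*y - 28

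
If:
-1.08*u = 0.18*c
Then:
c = -6.0*u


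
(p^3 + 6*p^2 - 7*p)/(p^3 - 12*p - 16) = p*(-p^2 - 6*p + 7)/(-p^3 + 12*p + 16)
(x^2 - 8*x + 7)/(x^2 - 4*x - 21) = (x - 1)/(x + 3)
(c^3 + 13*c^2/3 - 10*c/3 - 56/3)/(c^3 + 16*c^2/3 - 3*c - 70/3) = (c + 4)/(c + 5)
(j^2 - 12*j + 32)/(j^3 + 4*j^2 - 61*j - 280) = (j - 4)/(j^2 + 12*j + 35)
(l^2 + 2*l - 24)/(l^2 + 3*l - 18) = (l - 4)/(l - 3)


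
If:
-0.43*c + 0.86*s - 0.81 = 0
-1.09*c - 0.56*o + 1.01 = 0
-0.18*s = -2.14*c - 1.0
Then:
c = -0.41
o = 2.59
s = 0.74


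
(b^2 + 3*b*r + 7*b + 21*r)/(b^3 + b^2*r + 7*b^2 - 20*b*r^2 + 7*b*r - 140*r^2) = (-b - 3*r)/(-b^2 - b*r + 20*r^2)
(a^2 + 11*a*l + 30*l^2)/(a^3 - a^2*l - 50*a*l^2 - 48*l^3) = (a + 5*l)/(a^2 - 7*a*l - 8*l^2)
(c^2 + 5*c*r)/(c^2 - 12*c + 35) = c*(c + 5*r)/(c^2 - 12*c + 35)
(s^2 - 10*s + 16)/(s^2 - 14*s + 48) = (s - 2)/(s - 6)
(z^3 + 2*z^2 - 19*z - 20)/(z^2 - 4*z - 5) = (z^2 + z - 20)/(z - 5)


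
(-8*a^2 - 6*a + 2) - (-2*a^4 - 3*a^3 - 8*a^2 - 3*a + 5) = 2*a^4 + 3*a^3 - 3*a - 3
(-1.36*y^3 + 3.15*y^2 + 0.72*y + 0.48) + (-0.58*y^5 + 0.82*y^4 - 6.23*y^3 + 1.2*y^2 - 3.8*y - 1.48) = -0.58*y^5 + 0.82*y^4 - 7.59*y^3 + 4.35*y^2 - 3.08*y - 1.0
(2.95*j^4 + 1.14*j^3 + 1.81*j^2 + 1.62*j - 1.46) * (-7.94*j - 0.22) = -23.423*j^5 - 9.7006*j^4 - 14.6222*j^3 - 13.261*j^2 + 11.236*j + 0.3212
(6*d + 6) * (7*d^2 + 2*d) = 42*d^3 + 54*d^2 + 12*d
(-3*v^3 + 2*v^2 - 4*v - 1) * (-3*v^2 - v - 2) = 9*v^5 - 3*v^4 + 16*v^3 + 3*v^2 + 9*v + 2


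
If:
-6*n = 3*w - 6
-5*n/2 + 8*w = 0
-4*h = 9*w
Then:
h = -45/74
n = 32/37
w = 10/37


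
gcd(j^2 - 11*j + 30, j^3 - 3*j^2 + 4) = 1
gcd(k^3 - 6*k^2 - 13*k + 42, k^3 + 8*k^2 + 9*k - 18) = k + 3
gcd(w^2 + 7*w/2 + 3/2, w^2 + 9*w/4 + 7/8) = w + 1/2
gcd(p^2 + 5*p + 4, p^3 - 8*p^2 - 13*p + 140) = p + 4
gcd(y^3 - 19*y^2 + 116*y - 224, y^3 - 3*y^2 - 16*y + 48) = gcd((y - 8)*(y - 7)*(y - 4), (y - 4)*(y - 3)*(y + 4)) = y - 4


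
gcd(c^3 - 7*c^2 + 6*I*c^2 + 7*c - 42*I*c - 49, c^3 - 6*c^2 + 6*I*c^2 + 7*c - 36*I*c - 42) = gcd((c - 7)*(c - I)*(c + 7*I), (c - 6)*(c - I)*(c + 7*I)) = c^2 + 6*I*c + 7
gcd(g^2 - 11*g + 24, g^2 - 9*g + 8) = g - 8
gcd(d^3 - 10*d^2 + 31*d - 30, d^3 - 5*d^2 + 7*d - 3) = d - 3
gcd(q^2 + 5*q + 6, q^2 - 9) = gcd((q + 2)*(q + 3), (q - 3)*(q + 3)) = q + 3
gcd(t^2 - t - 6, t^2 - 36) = 1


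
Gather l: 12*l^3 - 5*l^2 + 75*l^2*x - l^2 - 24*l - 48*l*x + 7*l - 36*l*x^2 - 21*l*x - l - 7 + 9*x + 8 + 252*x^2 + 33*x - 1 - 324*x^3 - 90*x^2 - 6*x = 12*l^3 + l^2*(75*x - 6) + l*(-36*x^2 - 69*x - 18) - 324*x^3 + 162*x^2 + 36*x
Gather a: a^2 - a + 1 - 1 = a^2 - a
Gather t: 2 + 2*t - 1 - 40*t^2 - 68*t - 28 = -40*t^2 - 66*t - 27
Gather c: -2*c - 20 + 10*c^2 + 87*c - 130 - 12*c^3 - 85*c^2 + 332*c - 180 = -12*c^3 - 75*c^2 + 417*c - 330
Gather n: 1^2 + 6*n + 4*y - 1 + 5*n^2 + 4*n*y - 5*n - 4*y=5*n^2 + n*(4*y + 1)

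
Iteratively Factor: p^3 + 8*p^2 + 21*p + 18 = (p + 3)*(p^2 + 5*p + 6) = (p + 2)*(p + 3)*(p + 3)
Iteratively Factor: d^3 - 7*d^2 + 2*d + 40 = (d + 2)*(d^2 - 9*d + 20) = (d - 4)*(d + 2)*(d - 5)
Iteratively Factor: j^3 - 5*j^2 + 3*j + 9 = (j - 3)*(j^2 - 2*j - 3) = (j - 3)^2*(j + 1)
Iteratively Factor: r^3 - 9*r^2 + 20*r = (r)*(r^2 - 9*r + 20) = r*(r - 4)*(r - 5)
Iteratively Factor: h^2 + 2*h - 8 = (h + 4)*(h - 2)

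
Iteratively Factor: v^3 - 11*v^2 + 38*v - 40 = (v - 4)*(v^2 - 7*v + 10) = (v - 4)*(v - 2)*(v - 5)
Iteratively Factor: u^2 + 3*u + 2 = (u + 1)*(u + 2)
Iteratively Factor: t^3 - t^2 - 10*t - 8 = (t + 1)*(t^2 - 2*t - 8) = (t - 4)*(t + 1)*(t + 2)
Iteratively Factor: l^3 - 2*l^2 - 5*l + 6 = (l - 3)*(l^2 + l - 2) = (l - 3)*(l - 1)*(l + 2)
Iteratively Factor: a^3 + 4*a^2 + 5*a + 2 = (a + 1)*(a^2 + 3*a + 2) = (a + 1)*(a + 2)*(a + 1)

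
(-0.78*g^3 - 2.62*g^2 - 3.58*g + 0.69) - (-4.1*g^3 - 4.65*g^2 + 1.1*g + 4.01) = 3.32*g^3 + 2.03*g^2 - 4.68*g - 3.32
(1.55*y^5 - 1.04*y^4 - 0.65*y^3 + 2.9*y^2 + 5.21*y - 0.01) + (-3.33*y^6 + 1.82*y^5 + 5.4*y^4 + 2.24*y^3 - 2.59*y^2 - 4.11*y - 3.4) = -3.33*y^6 + 3.37*y^5 + 4.36*y^4 + 1.59*y^3 + 0.31*y^2 + 1.1*y - 3.41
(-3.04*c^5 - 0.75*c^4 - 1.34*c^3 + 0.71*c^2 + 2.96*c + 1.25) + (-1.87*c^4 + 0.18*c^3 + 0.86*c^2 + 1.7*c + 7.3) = -3.04*c^5 - 2.62*c^4 - 1.16*c^3 + 1.57*c^2 + 4.66*c + 8.55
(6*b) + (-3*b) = 3*b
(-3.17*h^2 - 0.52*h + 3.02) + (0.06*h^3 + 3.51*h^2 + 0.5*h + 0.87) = 0.06*h^3 + 0.34*h^2 - 0.02*h + 3.89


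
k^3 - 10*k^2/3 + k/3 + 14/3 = (k - 7/3)*(k - 2)*(k + 1)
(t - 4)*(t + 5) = t^2 + t - 20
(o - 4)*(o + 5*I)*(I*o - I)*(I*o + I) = -o^4 + 4*o^3 - 5*I*o^3 + o^2 + 20*I*o^2 - 4*o + 5*I*o - 20*I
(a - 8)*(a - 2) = a^2 - 10*a + 16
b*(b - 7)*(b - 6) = b^3 - 13*b^2 + 42*b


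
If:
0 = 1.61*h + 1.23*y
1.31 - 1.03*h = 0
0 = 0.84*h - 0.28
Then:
No Solution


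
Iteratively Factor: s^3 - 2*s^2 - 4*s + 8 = (s + 2)*(s^2 - 4*s + 4) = (s - 2)*(s + 2)*(s - 2)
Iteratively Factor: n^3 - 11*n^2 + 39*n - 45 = (n - 5)*(n^2 - 6*n + 9) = (n - 5)*(n - 3)*(n - 3)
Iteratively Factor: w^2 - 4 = (w - 2)*(w + 2)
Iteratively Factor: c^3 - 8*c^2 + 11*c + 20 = (c + 1)*(c^2 - 9*c + 20) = (c - 5)*(c + 1)*(c - 4)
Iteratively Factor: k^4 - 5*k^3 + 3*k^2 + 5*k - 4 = (k - 4)*(k^3 - k^2 - k + 1) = (k - 4)*(k + 1)*(k^2 - 2*k + 1) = (k - 4)*(k - 1)*(k + 1)*(k - 1)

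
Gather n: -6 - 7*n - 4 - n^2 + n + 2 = -n^2 - 6*n - 8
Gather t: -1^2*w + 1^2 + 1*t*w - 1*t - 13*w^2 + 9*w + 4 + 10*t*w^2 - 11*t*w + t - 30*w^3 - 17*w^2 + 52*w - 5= t*(10*w^2 - 10*w) - 30*w^3 - 30*w^2 + 60*w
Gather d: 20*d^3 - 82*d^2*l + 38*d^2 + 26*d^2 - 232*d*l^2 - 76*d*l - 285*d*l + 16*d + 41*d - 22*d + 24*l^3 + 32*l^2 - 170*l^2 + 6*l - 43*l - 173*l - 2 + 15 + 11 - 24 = 20*d^3 + d^2*(64 - 82*l) + d*(-232*l^2 - 361*l + 35) + 24*l^3 - 138*l^2 - 210*l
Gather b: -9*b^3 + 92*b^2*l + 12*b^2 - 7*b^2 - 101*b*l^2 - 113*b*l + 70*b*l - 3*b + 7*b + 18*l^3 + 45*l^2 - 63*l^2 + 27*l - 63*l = -9*b^3 + b^2*(92*l + 5) + b*(-101*l^2 - 43*l + 4) + 18*l^3 - 18*l^2 - 36*l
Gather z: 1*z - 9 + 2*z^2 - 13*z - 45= 2*z^2 - 12*z - 54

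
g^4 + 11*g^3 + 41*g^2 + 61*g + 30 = (g + 1)*(g + 2)*(g + 3)*(g + 5)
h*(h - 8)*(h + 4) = h^3 - 4*h^2 - 32*h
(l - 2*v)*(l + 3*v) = l^2 + l*v - 6*v^2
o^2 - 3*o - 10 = (o - 5)*(o + 2)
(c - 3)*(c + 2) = c^2 - c - 6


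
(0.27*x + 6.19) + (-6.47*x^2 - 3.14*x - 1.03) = -6.47*x^2 - 2.87*x + 5.16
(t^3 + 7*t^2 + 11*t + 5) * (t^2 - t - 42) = t^5 + 6*t^4 - 38*t^3 - 300*t^2 - 467*t - 210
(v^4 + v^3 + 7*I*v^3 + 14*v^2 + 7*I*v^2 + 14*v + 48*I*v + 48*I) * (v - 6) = v^5 - 5*v^4 + 7*I*v^4 + 8*v^3 - 35*I*v^3 - 70*v^2 + 6*I*v^2 - 84*v - 240*I*v - 288*I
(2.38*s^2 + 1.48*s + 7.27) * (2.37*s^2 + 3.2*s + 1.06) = 5.6406*s^4 + 11.1236*s^3 + 24.4887*s^2 + 24.8328*s + 7.7062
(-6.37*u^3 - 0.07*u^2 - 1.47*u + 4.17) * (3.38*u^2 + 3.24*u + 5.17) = -21.5306*u^5 - 20.8754*u^4 - 38.1283*u^3 + 8.9699*u^2 + 5.9109*u + 21.5589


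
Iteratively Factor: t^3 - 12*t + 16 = (t - 2)*(t^2 + 2*t - 8) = (t - 2)^2*(t + 4)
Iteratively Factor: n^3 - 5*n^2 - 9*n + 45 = (n - 3)*(n^2 - 2*n - 15) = (n - 3)*(n + 3)*(n - 5)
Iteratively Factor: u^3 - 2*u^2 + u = (u - 1)*(u^2 - u) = u*(u - 1)*(u - 1)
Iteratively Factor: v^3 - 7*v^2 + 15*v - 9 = (v - 1)*(v^2 - 6*v + 9) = (v - 3)*(v - 1)*(v - 3)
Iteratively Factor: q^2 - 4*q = (q)*(q - 4)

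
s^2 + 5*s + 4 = (s + 1)*(s + 4)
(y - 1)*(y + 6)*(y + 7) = y^3 + 12*y^2 + 29*y - 42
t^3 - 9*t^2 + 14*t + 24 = (t - 6)*(t - 4)*(t + 1)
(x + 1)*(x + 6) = x^2 + 7*x + 6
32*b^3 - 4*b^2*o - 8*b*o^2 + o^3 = (-8*b + o)*(-2*b + o)*(2*b + o)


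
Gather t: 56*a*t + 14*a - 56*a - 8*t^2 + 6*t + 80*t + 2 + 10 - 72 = -42*a - 8*t^2 + t*(56*a + 86) - 60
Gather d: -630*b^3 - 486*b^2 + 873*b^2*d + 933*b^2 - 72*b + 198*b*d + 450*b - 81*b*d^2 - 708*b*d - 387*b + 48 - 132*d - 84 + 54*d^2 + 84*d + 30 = -630*b^3 + 447*b^2 - 9*b + d^2*(54 - 81*b) + d*(873*b^2 - 510*b - 48) - 6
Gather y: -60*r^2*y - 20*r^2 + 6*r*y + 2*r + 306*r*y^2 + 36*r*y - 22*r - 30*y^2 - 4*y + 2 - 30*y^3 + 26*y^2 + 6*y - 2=-20*r^2 - 20*r - 30*y^3 + y^2*(306*r - 4) + y*(-60*r^2 + 42*r + 2)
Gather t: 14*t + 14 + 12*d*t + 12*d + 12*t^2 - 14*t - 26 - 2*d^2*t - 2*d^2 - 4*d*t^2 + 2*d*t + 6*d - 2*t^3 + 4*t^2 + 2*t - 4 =-2*d^2 + 18*d - 2*t^3 + t^2*(16 - 4*d) + t*(-2*d^2 + 14*d + 2) - 16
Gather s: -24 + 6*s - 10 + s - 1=7*s - 35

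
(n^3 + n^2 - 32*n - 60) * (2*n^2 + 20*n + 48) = 2*n^5 + 22*n^4 + 4*n^3 - 712*n^2 - 2736*n - 2880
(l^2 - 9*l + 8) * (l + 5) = l^3 - 4*l^2 - 37*l + 40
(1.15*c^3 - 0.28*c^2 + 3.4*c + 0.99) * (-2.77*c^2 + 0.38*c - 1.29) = -3.1855*c^5 + 1.2126*c^4 - 11.0079*c^3 - 1.0891*c^2 - 4.0098*c - 1.2771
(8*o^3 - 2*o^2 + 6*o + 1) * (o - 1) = 8*o^4 - 10*o^3 + 8*o^2 - 5*o - 1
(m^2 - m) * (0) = 0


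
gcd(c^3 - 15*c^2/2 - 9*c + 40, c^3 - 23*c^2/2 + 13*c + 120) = c^2 - 11*c/2 - 20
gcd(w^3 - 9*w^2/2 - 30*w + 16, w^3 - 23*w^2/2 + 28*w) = w - 8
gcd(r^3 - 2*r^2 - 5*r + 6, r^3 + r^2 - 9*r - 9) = r - 3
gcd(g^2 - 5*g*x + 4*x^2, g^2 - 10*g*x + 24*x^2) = -g + 4*x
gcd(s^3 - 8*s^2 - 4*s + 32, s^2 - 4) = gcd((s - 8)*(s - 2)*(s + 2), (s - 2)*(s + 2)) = s^2 - 4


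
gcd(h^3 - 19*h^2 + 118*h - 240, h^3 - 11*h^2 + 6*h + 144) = h^2 - 14*h + 48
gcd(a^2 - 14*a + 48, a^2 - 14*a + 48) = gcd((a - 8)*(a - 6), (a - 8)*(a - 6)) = a^2 - 14*a + 48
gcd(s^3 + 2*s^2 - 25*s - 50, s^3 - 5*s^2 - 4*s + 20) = s^2 - 3*s - 10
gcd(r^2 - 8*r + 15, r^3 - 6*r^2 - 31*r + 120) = r - 3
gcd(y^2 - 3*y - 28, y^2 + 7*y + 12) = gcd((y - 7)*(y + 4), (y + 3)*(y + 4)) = y + 4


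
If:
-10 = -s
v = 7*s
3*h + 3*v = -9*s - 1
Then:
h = -301/3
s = 10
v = 70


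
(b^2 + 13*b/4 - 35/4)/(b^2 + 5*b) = (b - 7/4)/b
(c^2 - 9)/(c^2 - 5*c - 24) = (c - 3)/(c - 8)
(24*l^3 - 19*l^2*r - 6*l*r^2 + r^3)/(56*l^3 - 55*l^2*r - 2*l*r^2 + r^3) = (3*l + r)/(7*l + r)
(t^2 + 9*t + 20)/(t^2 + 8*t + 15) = (t + 4)/(t + 3)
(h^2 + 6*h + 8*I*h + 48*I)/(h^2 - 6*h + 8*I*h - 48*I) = (h + 6)/(h - 6)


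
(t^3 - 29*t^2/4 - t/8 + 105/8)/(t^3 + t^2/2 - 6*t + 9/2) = (4*t^2 - 23*t - 35)/(4*(t^2 + 2*t - 3))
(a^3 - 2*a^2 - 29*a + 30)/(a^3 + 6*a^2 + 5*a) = (a^2 - 7*a + 6)/(a*(a + 1))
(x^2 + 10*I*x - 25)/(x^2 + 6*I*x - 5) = (x + 5*I)/(x + I)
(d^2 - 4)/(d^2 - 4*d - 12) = (d - 2)/(d - 6)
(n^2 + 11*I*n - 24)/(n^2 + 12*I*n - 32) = (n + 3*I)/(n + 4*I)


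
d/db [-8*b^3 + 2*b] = 2 - 24*b^2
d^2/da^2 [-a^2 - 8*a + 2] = -2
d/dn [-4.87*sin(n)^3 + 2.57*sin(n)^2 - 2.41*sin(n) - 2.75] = (-14.61*sin(n)^2 + 5.14*sin(n) - 2.41)*cos(n)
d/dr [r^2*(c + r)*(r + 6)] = r*(3*c*r + 12*c + 4*r^2 + 18*r)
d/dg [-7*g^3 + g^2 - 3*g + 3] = -21*g^2 + 2*g - 3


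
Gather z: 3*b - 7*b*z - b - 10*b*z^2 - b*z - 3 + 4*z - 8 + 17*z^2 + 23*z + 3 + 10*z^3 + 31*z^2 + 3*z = 2*b + 10*z^3 + z^2*(48 - 10*b) + z*(30 - 8*b) - 8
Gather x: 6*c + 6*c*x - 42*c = 6*c*x - 36*c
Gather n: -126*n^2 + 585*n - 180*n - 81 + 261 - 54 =-126*n^2 + 405*n + 126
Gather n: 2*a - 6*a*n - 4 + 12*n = 2*a + n*(12 - 6*a) - 4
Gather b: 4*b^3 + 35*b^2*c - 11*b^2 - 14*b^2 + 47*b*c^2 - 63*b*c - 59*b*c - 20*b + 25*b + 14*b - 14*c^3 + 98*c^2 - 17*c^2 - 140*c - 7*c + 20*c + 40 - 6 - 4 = 4*b^3 + b^2*(35*c - 25) + b*(47*c^2 - 122*c + 19) - 14*c^3 + 81*c^2 - 127*c + 30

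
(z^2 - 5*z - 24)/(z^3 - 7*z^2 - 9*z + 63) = (z - 8)/(z^2 - 10*z + 21)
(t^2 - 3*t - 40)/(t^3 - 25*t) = (t - 8)/(t*(t - 5))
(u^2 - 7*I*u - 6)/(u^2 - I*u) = (u - 6*I)/u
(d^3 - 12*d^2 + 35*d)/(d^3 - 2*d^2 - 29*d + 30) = d*(d^2 - 12*d + 35)/(d^3 - 2*d^2 - 29*d + 30)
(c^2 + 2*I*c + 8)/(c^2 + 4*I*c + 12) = (c + 4*I)/(c + 6*I)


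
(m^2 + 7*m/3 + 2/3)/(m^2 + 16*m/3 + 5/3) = (m + 2)/(m + 5)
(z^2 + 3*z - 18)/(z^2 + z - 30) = (z - 3)/(z - 5)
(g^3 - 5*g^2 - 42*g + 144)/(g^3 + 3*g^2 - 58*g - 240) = (g - 3)/(g + 5)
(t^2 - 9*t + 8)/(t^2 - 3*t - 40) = (t - 1)/(t + 5)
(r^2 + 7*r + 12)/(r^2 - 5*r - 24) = (r + 4)/(r - 8)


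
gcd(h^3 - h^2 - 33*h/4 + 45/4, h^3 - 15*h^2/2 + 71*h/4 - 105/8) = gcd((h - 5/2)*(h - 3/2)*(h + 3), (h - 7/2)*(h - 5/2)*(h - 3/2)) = h^2 - 4*h + 15/4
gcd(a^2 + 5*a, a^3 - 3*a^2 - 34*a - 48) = 1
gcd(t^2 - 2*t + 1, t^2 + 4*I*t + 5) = 1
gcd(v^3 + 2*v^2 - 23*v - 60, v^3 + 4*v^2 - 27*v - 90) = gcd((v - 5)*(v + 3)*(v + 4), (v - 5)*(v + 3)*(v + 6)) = v^2 - 2*v - 15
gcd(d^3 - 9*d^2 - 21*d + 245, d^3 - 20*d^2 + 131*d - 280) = d - 7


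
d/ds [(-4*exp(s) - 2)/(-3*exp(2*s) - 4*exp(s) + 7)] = 12*(-exp(2*s) - exp(s) - 3)*exp(s)/(9*exp(4*s) + 24*exp(3*s) - 26*exp(2*s) - 56*exp(s) + 49)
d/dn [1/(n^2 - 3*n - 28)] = (3 - 2*n)/(-n^2 + 3*n + 28)^2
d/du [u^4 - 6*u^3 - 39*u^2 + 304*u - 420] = 4*u^3 - 18*u^2 - 78*u + 304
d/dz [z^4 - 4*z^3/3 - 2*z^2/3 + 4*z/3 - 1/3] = 4*z^3 - 4*z^2 - 4*z/3 + 4/3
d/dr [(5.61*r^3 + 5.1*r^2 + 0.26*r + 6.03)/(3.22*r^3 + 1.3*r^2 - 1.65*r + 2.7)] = (-9.129*r^4 - 20.1874*r^3 - 21.5618*r^2 + 11.862*r + 10.6515)/(10.3684*r^6 + 8.372*r^5 - 8.936*r^4 + 13.098*r^3 + 9.7425*r^2 - 8.91*r + 7.29)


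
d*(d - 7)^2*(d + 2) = d^4 - 12*d^3 + 21*d^2 + 98*d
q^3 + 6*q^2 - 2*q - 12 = (q + 6)*(q - sqrt(2))*(q + sqrt(2))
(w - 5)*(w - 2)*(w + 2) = w^3 - 5*w^2 - 4*w + 20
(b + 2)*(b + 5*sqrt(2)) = b^2 + 2*b + 5*sqrt(2)*b + 10*sqrt(2)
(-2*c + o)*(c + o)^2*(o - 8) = -2*c^3*o + 16*c^3 - 3*c^2*o^2 + 24*c^2*o + o^4 - 8*o^3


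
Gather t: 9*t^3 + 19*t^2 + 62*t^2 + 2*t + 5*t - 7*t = 9*t^3 + 81*t^2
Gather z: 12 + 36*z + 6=36*z + 18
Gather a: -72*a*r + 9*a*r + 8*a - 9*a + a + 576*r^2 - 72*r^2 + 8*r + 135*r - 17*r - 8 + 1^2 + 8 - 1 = -63*a*r + 504*r^2 + 126*r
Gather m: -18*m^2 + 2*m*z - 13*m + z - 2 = -18*m^2 + m*(2*z - 13) + z - 2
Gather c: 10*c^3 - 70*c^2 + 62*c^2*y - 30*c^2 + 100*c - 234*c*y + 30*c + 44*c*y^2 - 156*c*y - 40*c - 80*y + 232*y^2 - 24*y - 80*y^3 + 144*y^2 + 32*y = 10*c^3 + c^2*(62*y - 100) + c*(44*y^2 - 390*y + 90) - 80*y^3 + 376*y^2 - 72*y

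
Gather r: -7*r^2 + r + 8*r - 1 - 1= -7*r^2 + 9*r - 2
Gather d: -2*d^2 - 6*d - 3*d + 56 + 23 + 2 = -2*d^2 - 9*d + 81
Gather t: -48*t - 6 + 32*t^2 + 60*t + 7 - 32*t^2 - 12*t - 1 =0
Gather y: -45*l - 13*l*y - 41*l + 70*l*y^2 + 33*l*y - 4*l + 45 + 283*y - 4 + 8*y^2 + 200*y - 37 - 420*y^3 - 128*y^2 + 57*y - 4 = -90*l - 420*y^3 + y^2*(70*l - 120) + y*(20*l + 540)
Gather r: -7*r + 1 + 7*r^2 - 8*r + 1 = 7*r^2 - 15*r + 2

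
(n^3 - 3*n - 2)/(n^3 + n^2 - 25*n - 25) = (n^2 - n - 2)/(n^2 - 25)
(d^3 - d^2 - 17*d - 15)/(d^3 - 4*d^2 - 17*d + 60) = (d^2 + 4*d + 3)/(d^2 + d - 12)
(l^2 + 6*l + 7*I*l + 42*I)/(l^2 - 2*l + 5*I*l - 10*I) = (l^2 + l*(6 + 7*I) + 42*I)/(l^2 + l*(-2 + 5*I) - 10*I)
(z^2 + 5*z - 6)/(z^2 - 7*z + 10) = (z^2 + 5*z - 6)/(z^2 - 7*z + 10)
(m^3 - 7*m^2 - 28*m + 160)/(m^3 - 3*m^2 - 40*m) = (m - 4)/m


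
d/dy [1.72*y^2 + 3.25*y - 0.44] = 3.44*y + 3.25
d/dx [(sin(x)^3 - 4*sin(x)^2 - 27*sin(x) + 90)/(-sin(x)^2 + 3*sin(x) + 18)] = (-6*sin(x) + cos(x)^2 - 22)*cos(x)/(sin(x) + 3)^2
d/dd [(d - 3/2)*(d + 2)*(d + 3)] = 3*d^2 + 7*d - 3/2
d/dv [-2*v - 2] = -2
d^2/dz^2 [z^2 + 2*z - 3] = 2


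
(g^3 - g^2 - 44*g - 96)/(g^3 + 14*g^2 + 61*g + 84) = (g - 8)/(g + 7)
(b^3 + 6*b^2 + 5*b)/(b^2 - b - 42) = b*(b^2 + 6*b + 5)/(b^2 - b - 42)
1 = 1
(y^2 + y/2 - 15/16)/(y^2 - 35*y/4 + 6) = (y + 5/4)/(y - 8)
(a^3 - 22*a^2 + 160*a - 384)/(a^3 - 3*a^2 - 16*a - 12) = (a^2 - 16*a + 64)/(a^2 + 3*a + 2)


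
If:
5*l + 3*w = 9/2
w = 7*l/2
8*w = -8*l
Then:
No Solution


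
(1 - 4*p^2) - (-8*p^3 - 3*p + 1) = 8*p^3 - 4*p^2 + 3*p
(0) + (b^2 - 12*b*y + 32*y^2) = b^2 - 12*b*y + 32*y^2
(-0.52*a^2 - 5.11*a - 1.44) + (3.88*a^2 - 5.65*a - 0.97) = 3.36*a^2 - 10.76*a - 2.41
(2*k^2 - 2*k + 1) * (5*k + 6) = 10*k^3 + 2*k^2 - 7*k + 6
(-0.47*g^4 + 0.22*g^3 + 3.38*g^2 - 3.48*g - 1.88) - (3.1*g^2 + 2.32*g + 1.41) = -0.47*g^4 + 0.22*g^3 + 0.28*g^2 - 5.8*g - 3.29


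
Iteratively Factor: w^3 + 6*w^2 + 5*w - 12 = (w - 1)*(w^2 + 7*w + 12) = (w - 1)*(w + 4)*(w + 3)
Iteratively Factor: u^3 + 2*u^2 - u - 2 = (u - 1)*(u^2 + 3*u + 2) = (u - 1)*(u + 2)*(u + 1)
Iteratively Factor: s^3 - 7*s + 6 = (s - 1)*(s^2 + s - 6) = (s - 2)*(s - 1)*(s + 3)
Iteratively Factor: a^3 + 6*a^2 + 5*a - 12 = (a - 1)*(a^2 + 7*a + 12) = (a - 1)*(a + 3)*(a + 4)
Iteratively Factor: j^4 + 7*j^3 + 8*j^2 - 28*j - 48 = (j + 2)*(j^3 + 5*j^2 - 2*j - 24) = (j + 2)*(j + 3)*(j^2 + 2*j - 8) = (j - 2)*(j + 2)*(j + 3)*(j + 4)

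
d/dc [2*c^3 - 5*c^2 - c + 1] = 6*c^2 - 10*c - 1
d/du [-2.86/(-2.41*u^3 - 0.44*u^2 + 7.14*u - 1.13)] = (-20.6778*u^2 - 2.5168*u + 20.4204)/(2.41*u^3 + 0.44*u^2 - 7.14*u + 1.13)^2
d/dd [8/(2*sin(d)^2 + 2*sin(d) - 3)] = -(16*sin(2*d) + 16*cos(d))/(-2*sin(d) + cos(2*d) + 2)^2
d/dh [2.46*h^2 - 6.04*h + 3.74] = 4.92*h - 6.04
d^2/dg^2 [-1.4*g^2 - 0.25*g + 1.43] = -2.80000000000000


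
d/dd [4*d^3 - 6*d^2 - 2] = 12*d*(d - 1)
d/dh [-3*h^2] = -6*h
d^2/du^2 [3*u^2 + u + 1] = 6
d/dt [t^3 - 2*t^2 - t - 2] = 3*t^2 - 4*t - 1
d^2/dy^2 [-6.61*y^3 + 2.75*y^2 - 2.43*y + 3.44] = 5.5 - 39.66*y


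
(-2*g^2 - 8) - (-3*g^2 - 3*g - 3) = g^2 + 3*g - 5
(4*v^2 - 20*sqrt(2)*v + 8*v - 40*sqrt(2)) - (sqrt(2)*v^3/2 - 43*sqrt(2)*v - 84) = -sqrt(2)*v^3/2 + 4*v^2 + 8*v + 23*sqrt(2)*v - 40*sqrt(2) + 84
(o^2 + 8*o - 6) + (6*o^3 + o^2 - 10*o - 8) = 6*o^3 + 2*o^2 - 2*o - 14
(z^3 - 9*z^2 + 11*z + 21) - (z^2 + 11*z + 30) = z^3 - 10*z^2 - 9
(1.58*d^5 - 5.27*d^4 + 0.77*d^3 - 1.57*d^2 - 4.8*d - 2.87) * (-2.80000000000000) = -4.424*d^5 + 14.756*d^4 - 2.156*d^3 + 4.396*d^2 + 13.44*d + 8.036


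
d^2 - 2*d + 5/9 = (d - 5/3)*(d - 1/3)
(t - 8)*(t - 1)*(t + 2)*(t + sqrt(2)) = t^4 - 7*t^3 + sqrt(2)*t^3 - 10*t^2 - 7*sqrt(2)*t^2 - 10*sqrt(2)*t + 16*t + 16*sqrt(2)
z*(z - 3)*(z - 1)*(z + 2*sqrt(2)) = z^4 - 4*z^3 + 2*sqrt(2)*z^3 - 8*sqrt(2)*z^2 + 3*z^2 + 6*sqrt(2)*z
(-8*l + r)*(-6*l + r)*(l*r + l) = 48*l^3*r + 48*l^3 - 14*l^2*r^2 - 14*l^2*r + l*r^3 + l*r^2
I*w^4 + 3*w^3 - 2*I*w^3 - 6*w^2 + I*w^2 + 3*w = w*(w - 1)*(w - 3*I)*(I*w - I)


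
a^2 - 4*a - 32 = (a - 8)*(a + 4)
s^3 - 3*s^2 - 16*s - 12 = (s - 6)*(s + 1)*(s + 2)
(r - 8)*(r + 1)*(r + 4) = r^3 - 3*r^2 - 36*r - 32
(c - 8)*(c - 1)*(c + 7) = c^3 - 2*c^2 - 55*c + 56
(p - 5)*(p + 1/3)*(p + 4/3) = p^3 - 10*p^2/3 - 71*p/9 - 20/9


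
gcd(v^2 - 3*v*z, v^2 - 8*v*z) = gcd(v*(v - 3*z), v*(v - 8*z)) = v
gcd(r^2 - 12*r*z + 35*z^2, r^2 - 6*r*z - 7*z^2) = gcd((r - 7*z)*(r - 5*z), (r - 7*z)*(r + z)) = -r + 7*z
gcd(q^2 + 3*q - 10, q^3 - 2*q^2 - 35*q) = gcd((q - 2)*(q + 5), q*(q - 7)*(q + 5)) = q + 5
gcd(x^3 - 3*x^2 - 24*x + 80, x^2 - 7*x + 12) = x - 4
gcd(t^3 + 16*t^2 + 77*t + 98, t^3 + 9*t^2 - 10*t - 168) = t + 7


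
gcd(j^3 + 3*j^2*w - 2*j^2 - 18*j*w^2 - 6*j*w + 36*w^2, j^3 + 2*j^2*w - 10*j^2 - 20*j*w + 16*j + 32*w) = j - 2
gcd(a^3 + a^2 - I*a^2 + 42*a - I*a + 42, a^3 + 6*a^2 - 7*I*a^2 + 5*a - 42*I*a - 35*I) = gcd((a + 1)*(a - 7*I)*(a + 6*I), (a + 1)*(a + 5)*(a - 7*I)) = a^2 + a*(1 - 7*I) - 7*I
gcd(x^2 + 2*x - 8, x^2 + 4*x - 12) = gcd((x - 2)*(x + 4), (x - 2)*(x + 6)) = x - 2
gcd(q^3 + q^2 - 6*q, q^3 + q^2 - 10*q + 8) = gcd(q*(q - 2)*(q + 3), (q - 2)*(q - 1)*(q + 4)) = q - 2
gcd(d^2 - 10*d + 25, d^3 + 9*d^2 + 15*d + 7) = 1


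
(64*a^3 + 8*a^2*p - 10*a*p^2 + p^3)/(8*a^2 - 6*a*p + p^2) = (-16*a^2 - 6*a*p + p^2)/(-2*a + p)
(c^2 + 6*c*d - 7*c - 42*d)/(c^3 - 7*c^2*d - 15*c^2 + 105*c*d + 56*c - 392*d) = (c + 6*d)/(c^2 - 7*c*d - 8*c + 56*d)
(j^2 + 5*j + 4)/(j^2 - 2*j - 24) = (j + 1)/(j - 6)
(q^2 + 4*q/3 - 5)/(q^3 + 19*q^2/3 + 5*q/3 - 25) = 1/(q + 5)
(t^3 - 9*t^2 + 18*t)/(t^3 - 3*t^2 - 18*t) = (t - 3)/(t + 3)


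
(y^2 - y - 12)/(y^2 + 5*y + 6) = (y - 4)/(y + 2)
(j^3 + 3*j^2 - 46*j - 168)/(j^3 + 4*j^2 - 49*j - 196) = (j + 6)/(j + 7)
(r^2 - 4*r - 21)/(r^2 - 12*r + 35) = (r + 3)/(r - 5)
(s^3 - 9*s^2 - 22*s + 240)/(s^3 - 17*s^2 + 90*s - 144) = (s + 5)/(s - 3)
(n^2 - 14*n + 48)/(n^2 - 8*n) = (n - 6)/n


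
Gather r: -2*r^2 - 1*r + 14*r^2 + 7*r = 12*r^2 + 6*r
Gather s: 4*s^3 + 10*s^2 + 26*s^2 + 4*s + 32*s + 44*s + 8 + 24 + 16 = 4*s^3 + 36*s^2 + 80*s + 48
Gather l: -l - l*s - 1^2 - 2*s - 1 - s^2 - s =l*(-s - 1) - s^2 - 3*s - 2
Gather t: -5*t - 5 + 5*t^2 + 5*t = 5*t^2 - 5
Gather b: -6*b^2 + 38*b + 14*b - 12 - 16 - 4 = -6*b^2 + 52*b - 32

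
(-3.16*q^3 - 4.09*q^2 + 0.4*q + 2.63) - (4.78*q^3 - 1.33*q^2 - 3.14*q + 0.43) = -7.94*q^3 - 2.76*q^2 + 3.54*q + 2.2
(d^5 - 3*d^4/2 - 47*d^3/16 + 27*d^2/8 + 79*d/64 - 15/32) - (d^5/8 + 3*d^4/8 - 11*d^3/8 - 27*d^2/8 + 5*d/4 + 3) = 7*d^5/8 - 15*d^4/8 - 25*d^3/16 + 27*d^2/4 - d/64 - 111/32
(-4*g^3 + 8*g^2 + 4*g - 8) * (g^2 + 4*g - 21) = -4*g^5 - 8*g^4 + 120*g^3 - 160*g^2 - 116*g + 168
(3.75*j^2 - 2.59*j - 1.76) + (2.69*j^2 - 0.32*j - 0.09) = 6.44*j^2 - 2.91*j - 1.85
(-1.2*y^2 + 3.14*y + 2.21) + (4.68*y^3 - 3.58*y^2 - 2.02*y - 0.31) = 4.68*y^3 - 4.78*y^2 + 1.12*y + 1.9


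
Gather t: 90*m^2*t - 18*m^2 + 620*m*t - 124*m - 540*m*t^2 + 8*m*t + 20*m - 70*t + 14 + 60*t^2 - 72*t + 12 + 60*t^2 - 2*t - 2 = -18*m^2 - 104*m + t^2*(120 - 540*m) + t*(90*m^2 + 628*m - 144) + 24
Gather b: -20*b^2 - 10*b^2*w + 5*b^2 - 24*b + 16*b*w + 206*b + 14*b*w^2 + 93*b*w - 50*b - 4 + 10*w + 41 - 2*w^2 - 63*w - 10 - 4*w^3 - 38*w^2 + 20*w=b^2*(-10*w - 15) + b*(14*w^2 + 109*w + 132) - 4*w^3 - 40*w^2 - 33*w + 27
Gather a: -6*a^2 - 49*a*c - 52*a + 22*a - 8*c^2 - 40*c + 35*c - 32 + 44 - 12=-6*a^2 + a*(-49*c - 30) - 8*c^2 - 5*c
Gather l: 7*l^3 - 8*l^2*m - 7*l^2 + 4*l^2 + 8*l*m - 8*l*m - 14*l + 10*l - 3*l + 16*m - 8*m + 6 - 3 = 7*l^3 + l^2*(-8*m - 3) - 7*l + 8*m + 3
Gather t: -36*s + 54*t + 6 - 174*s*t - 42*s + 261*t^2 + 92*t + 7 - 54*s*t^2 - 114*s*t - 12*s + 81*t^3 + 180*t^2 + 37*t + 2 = -90*s + 81*t^3 + t^2*(441 - 54*s) + t*(183 - 288*s) + 15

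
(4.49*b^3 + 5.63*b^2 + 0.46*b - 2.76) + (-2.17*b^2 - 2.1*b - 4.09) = 4.49*b^3 + 3.46*b^2 - 1.64*b - 6.85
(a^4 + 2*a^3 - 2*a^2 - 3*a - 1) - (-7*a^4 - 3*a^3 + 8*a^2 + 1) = 8*a^4 + 5*a^3 - 10*a^2 - 3*a - 2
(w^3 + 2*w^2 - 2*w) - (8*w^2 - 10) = w^3 - 6*w^2 - 2*w + 10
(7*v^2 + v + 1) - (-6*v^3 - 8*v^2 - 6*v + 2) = 6*v^3 + 15*v^2 + 7*v - 1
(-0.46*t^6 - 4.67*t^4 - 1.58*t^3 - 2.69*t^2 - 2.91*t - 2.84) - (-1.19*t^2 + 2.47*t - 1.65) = -0.46*t^6 - 4.67*t^4 - 1.58*t^3 - 1.5*t^2 - 5.38*t - 1.19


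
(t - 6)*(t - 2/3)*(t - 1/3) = t^3 - 7*t^2 + 56*t/9 - 4/3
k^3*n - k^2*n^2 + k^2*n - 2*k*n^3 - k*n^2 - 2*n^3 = (k - 2*n)*(k + n)*(k*n + n)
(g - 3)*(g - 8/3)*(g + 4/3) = g^3 - 13*g^2/3 + 4*g/9 + 32/3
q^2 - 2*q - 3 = (q - 3)*(q + 1)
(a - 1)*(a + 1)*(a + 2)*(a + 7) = a^4 + 9*a^3 + 13*a^2 - 9*a - 14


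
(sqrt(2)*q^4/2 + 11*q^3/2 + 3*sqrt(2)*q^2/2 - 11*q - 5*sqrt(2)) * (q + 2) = sqrt(2)*q^5/2 + sqrt(2)*q^4 + 11*q^4/2 + 3*sqrt(2)*q^3/2 + 11*q^3 - 11*q^2 + 3*sqrt(2)*q^2 - 22*q - 5*sqrt(2)*q - 10*sqrt(2)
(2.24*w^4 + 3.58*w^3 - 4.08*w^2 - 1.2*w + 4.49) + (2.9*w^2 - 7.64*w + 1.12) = 2.24*w^4 + 3.58*w^3 - 1.18*w^2 - 8.84*w + 5.61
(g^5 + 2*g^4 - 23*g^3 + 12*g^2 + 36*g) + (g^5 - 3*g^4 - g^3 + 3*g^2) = 2*g^5 - g^4 - 24*g^3 + 15*g^2 + 36*g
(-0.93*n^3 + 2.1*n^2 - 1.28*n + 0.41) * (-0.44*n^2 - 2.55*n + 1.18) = 0.4092*n^5 + 1.4475*n^4 - 5.8892*n^3 + 5.5616*n^2 - 2.5559*n + 0.4838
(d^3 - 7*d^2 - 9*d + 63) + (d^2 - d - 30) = d^3 - 6*d^2 - 10*d + 33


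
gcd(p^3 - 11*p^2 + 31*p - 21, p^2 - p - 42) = p - 7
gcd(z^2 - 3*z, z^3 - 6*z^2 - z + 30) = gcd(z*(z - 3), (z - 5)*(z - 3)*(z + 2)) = z - 3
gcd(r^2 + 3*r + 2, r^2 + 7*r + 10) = r + 2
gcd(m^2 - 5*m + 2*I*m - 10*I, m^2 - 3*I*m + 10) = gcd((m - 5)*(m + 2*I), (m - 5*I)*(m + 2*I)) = m + 2*I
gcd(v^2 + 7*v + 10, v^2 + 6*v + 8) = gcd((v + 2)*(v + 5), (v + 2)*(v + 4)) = v + 2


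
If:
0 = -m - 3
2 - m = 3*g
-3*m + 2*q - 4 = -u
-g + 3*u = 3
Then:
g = 5/3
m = -3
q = -59/18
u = 14/9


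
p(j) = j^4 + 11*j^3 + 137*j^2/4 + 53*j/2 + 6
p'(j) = 4*j^3 + 33*j^2 + 137*j/2 + 53/2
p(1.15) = 100.25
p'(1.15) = 155.00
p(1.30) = 125.36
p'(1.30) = 180.11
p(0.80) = 55.16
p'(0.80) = 104.47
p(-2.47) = 20.96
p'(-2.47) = -1.64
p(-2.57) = 21.02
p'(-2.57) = 0.52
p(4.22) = 1871.57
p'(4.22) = 1203.85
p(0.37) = 21.07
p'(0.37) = 56.57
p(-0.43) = 0.10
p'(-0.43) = 2.83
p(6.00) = 5070.00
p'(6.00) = 2489.50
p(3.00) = 771.75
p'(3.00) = 637.00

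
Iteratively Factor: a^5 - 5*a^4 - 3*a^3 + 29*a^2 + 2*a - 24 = (a + 1)*(a^4 - 6*a^3 + 3*a^2 + 26*a - 24) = (a - 3)*(a + 1)*(a^3 - 3*a^2 - 6*a + 8) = (a - 3)*(a - 1)*(a + 1)*(a^2 - 2*a - 8) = (a - 4)*(a - 3)*(a - 1)*(a + 1)*(a + 2)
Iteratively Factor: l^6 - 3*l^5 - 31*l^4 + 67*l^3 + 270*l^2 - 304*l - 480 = (l - 5)*(l^5 + 2*l^4 - 21*l^3 - 38*l^2 + 80*l + 96) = (l - 5)*(l - 2)*(l^4 + 4*l^3 - 13*l^2 - 64*l - 48) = (l - 5)*(l - 2)*(l + 3)*(l^3 + l^2 - 16*l - 16) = (l - 5)*(l - 2)*(l + 1)*(l + 3)*(l^2 - 16) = (l - 5)*(l - 4)*(l - 2)*(l + 1)*(l + 3)*(l + 4)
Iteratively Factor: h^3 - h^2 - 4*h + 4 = (h - 2)*(h^2 + h - 2) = (h - 2)*(h + 2)*(h - 1)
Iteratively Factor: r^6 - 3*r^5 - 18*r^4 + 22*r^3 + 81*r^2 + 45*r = (r - 3)*(r^5 - 18*r^3 - 32*r^2 - 15*r) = (r - 3)*(r + 1)*(r^4 - r^3 - 17*r^2 - 15*r) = (r - 5)*(r - 3)*(r + 1)*(r^3 + 4*r^2 + 3*r) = (r - 5)*(r - 3)*(r + 1)*(r + 3)*(r^2 + r) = r*(r - 5)*(r - 3)*(r + 1)*(r + 3)*(r + 1)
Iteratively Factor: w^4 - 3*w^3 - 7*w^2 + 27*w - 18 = (w - 1)*(w^3 - 2*w^2 - 9*w + 18) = (w - 2)*(w - 1)*(w^2 - 9) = (w - 3)*(w - 2)*(w - 1)*(w + 3)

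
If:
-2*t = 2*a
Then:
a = -t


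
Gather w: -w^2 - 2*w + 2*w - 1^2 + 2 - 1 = -w^2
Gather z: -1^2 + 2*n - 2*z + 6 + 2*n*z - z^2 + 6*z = 2*n - z^2 + z*(2*n + 4) + 5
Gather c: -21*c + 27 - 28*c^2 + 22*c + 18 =-28*c^2 + c + 45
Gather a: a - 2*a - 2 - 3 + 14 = 9 - a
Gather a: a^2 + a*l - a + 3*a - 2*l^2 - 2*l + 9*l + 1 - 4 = a^2 + a*(l + 2) - 2*l^2 + 7*l - 3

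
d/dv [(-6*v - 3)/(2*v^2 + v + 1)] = 3*(4*v^2 + 4*v - 1)/(4*v^4 + 4*v^3 + 5*v^2 + 2*v + 1)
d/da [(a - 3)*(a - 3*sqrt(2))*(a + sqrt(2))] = 3*a^2 - 6*a - 4*sqrt(2)*a - 6 + 6*sqrt(2)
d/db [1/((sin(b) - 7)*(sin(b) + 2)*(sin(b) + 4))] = (-3*sin(b)^2 + 2*sin(b) + 34)*cos(b)/((sin(b) - 7)^2*(sin(b) + 2)^2*(sin(b) + 4)^2)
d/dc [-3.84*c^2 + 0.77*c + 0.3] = 0.77 - 7.68*c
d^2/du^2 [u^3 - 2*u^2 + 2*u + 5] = 6*u - 4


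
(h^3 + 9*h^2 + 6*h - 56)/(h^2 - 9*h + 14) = (h^2 + 11*h + 28)/(h - 7)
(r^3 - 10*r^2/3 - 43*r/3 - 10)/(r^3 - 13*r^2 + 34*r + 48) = (r + 5/3)/(r - 8)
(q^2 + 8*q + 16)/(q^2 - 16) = (q + 4)/(q - 4)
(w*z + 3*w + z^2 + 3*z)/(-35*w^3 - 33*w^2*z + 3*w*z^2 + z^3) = (z + 3)/(-35*w^2 + 2*w*z + z^2)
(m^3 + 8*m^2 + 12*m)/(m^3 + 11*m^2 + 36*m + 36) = m/(m + 3)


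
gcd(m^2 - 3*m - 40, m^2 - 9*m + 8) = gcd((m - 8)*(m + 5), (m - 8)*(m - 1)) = m - 8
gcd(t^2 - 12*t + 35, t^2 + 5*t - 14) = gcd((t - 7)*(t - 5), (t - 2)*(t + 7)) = 1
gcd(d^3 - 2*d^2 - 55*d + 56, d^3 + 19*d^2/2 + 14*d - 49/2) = d^2 + 6*d - 7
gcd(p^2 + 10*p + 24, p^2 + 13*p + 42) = p + 6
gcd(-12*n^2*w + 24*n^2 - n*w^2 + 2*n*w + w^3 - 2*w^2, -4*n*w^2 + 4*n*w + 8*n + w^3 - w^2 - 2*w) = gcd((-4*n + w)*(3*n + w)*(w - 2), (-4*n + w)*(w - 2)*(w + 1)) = -4*n*w + 8*n + w^2 - 2*w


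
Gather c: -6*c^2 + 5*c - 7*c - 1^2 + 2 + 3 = -6*c^2 - 2*c + 4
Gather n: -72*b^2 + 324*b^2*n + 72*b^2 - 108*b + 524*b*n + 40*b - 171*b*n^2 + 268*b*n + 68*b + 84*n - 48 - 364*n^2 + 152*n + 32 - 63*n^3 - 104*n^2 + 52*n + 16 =-63*n^3 + n^2*(-171*b - 468) + n*(324*b^2 + 792*b + 288)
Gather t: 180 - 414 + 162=-72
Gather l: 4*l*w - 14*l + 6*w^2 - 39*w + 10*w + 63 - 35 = l*(4*w - 14) + 6*w^2 - 29*w + 28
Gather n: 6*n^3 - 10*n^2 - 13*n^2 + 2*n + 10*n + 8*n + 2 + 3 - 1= 6*n^3 - 23*n^2 + 20*n + 4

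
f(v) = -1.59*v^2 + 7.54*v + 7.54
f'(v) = 7.54 - 3.18*v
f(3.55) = 14.27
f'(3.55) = -3.75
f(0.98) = 13.40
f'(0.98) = 4.42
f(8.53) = -43.83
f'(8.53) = -19.59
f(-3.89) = -45.85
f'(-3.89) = 19.91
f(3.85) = 13.00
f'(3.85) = -4.70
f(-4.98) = -69.44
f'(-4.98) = 23.38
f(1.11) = 13.95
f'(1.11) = 4.01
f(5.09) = 4.72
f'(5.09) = -8.65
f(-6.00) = -94.94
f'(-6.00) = 26.62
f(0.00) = 7.54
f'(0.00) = 7.54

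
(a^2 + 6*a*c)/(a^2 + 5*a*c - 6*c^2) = a/(a - c)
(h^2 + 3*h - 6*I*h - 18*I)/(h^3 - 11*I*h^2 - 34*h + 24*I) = (h + 3)/(h^2 - 5*I*h - 4)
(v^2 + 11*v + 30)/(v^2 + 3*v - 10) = (v + 6)/(v - 2)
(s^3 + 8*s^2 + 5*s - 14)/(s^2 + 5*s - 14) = (s^2 + s - 2)/(s - 2)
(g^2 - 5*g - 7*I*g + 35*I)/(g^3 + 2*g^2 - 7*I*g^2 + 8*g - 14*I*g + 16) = (g^2 + g*(-5 - 7*I) + 35*I)/(g^3 + g^2*(2 - 7*I) + g*(8 - 14*I) + 16)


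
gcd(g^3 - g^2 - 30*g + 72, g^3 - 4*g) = 1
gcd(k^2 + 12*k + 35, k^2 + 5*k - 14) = k + 7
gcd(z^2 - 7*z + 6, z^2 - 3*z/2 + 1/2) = z - 1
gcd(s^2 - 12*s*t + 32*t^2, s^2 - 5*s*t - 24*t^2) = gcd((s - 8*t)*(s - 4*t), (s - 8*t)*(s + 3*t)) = s - 8*t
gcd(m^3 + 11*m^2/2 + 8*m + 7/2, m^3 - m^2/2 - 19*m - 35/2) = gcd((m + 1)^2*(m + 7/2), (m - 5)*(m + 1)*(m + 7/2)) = m^2 + 9*m/2 + 7/2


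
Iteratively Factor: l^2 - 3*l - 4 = (l - 4)*(l + 1)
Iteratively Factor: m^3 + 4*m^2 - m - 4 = (m + 4)*(m^2 - 1) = (m - 1)*(m + 4)*(m + 1)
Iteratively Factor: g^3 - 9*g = (g - 3)*(g^2 + 3*g) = g*(g - 3)*(g + 3)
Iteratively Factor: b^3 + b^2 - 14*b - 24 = (b + 3)*(b^2 - 2*b - 8) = (b + 2)*(b + 3)*(b - 4)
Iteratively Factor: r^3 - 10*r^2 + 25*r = (r)*(r^2 - 10*r + 25) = r*(r - 5)*(r - 5)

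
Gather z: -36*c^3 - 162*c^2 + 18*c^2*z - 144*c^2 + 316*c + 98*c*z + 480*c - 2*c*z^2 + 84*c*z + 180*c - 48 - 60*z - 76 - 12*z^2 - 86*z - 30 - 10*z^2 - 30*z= -36*c^3 - 306*c^2 + 976*c + z^2*(-2*c - 22) + z*(18*c^2 + 182*c - 176) - 154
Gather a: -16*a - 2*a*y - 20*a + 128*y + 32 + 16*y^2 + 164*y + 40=a*(-2*y - 36) + 16*y^2 + 292*y + 72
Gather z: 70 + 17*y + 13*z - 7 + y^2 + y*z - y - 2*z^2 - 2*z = y^2 + 16*y - 2*z^2 + z*(y + 11) + 63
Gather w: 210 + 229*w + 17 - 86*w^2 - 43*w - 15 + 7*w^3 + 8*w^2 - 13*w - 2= 7*w^3 - 78*w^2 + 173*w + 210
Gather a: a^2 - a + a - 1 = a^2 - 1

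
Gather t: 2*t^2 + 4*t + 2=2*t^2 + 4*t + 2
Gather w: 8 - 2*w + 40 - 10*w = 48 - 12*w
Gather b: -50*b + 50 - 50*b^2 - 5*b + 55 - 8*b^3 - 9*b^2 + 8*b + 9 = -8*b^3 - 59*b^2 - 47*b + 114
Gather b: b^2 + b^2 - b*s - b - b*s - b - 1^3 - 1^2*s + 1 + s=2*b^2 + b*(-2*s - 2)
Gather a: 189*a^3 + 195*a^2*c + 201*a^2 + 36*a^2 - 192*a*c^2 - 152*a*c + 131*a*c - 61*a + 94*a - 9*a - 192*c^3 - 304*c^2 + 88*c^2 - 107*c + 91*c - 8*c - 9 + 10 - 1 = 189*a^3 + a^2*(195*c + 237) + a*(-192*c^2 - 21*c + 24) - 192*c^3 - 216*c^2 - 24*c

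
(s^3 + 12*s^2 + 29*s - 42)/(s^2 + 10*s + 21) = (s^2 + 5*s - 6)/(s + 3)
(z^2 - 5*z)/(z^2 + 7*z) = (z - 5)/(z + 7)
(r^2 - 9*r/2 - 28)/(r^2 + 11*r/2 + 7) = (r - 8)/(r + 2)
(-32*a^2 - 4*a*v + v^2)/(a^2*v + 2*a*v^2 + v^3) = (-32*a^2 - 4*a*v + v^2)/(v*(a^2 + 2*a*v + v^2))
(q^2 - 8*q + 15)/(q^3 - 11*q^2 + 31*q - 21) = (q - 5)/(q^2 - 8*q + 7)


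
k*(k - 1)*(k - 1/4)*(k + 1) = k^4 - k^3/4 - k^2 + k/4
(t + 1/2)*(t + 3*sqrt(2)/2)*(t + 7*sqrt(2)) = t^3 + t^2/2 + 17*sqrt(2)*t^2/2 + 17*sqrt(2)*t/4 + 21*t + 21/2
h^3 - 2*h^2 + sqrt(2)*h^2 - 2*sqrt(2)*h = h*(h - 2)*(h + sqrt(2))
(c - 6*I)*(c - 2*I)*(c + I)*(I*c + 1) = I*c^4 + 8*c^3 - 11*I*c^2 + 8*c - 12*I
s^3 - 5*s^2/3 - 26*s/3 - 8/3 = (s - 4)*(s + 1/3)*(s + 2)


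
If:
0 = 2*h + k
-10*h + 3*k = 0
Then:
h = 0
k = 0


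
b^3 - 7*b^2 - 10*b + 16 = (b - 8)*(b - 1)*(b + 2)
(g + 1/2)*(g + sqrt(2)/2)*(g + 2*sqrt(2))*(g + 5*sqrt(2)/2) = g^4 + g^3/2 + 5*sqrt(2)*g^3 + 5*sqrt(2)*g^2/2 + 29*g^2/2 + 5*sqrt(2)*g + 29*g/4 + 5*sqrt(2)/2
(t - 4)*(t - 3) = t^2 - 7*t + 12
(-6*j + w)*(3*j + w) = -18*j^2 - 3*j*w + w^2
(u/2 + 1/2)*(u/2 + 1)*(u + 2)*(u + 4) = u^4/4 + 9*u^3/4 + 7*u^2 + 9*u + 4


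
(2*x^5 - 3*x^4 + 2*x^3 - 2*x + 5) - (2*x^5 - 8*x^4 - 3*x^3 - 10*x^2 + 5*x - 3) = 5*x^4 + 5*x^3 + 10*x^2 - 7*x + 8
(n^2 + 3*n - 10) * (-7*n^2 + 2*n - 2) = -7*n^4 - 19*n^3 + 74*n^2 - 26*n + 20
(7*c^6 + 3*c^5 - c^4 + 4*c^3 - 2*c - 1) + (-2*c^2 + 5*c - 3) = 7*c^6 + 3*c^5 - c^4 + 4*c^3 - 2*c^2 + 3*c - 4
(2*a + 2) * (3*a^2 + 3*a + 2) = 6*a^3 + 12*a^2 + 10*a + 4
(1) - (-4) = 5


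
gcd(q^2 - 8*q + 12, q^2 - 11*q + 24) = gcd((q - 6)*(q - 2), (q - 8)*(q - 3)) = 1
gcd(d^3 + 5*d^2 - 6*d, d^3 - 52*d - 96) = d + 6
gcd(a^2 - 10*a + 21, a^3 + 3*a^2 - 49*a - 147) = a - 7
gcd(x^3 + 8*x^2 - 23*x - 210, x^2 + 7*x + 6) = x + 6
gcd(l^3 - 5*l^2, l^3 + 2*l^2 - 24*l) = l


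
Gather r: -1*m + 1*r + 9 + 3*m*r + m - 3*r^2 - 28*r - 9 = -3*r^2 + r*(3*m - 27)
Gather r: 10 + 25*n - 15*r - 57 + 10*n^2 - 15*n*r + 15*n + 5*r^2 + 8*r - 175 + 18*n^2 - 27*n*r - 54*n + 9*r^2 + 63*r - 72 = 28*n^2 - 14*n + 14*r^2 + r*(56 - 42*n) - 294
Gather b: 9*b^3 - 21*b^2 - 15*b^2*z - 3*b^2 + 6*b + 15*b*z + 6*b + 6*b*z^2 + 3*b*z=9*b^3 + b^2*(-15*z - 24) + b*(6*z^2 + 18*z + 12)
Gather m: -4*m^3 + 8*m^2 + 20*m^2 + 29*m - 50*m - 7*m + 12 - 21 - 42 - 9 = -4*m^3 + 28*m^2 - 28*m - 60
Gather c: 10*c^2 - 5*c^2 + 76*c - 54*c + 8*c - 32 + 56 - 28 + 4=5*c^2 + 30*c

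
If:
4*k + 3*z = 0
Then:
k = -3*z/4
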